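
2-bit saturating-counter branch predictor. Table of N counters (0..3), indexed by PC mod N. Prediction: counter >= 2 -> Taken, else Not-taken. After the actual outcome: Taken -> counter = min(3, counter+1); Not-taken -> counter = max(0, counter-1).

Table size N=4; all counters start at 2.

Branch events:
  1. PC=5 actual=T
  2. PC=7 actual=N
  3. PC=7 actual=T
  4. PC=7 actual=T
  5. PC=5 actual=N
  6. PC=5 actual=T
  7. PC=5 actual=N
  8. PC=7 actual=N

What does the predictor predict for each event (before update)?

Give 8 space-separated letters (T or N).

Answer: T T N T T T T T

Derivation:
Ev 1: PC=5 idx=1 pred=T actual=T -> ctr[1]=3
Ev 2: PC=7 idx=3 pred=T actual=N -> ctr[3]=1
Ev 3: PC=7 idx=3 pred=N actual=T -> ctr[3]=2
Ev 4: PC=7 idx=3 pred=T actual=T -> ctr[3]=3
Ev 5: PC=5 idx=1 pred=T actual=N -> ctr[1]=2
Ev 6: PC=5 idx=1 pred=T actual=T -> ctr[1]=3
Ev 7: PC=5 idx=1 pred=T actual=N -> ctr[1]=2
Ev 8: PC=7 idx=3 pred=T actual=N -> ctr[3]=2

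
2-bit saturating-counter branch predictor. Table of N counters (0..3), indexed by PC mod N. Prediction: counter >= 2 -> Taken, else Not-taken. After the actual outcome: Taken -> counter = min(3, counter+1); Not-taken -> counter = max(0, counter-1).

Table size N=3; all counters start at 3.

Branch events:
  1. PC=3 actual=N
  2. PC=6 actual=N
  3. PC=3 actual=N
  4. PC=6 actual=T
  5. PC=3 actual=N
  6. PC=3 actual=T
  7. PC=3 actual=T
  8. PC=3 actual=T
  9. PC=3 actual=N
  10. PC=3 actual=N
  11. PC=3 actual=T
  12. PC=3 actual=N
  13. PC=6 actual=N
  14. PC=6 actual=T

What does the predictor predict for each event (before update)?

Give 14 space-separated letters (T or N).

Answer: T T N N N N N T T T N T N N

Derivation:
Ev 1: PC=3 idx=0 pred=T actual=N -> ctr[0]=2
Ev 2: PC=6 idx=0 pred=T actual=N -> ctr[0]=1
Ev 3: PC=3 idx=0 pred=N actual=N -> ctr[0]=0
Ev 4: PC=6 idx=0 pred=N actual=T -> ctr[0]=1
Ev 5: PC=3 idx=0 pred=N actual=N -> ctr[0]=0
Ev 6: PC=3 idx=0 pred=N actual=T -> ctr[0]=1
Ev 7: PC=3 idx=0 pred=N actual=T -> ctr[0]=2
Ev 8: PC=3 idx=0 pred=T actual=T -> ctr[0]=3
Ev 9: PC=3 idx=0 pred=T actual=N -> ctr[0]=2
Ev 10: PC=3 idx=0 pred=T actual=N -> ctr[0]=1
Ev 11: PC=3 idx=0 pred=N actual=T -> ctr[0]=2
Ev 12: PC=3 idx=0 pred=T actual=N -> ctr[0]=1
Ev 13: PC=6 idx=0 pred=N actual=N -> ctr[0]=0
Ev 14: PC=6 idx=0 pred=N actual=T -> ctr[0]=1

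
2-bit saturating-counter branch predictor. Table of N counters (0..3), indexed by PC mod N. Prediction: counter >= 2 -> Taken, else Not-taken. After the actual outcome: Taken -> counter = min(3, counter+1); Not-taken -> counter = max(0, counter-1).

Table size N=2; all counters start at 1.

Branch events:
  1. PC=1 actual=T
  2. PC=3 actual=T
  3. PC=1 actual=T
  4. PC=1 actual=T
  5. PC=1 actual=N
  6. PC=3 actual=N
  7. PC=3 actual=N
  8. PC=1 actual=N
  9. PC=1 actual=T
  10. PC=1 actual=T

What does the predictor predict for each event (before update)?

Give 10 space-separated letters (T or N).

Ev 1: PC=1 idx=1 pred=N actual=T -> ctr[1]=2
Ev 2: PC=3 idx=1 pred=T actual=T -> ctr[1]=3
Ev 3: PC=1 idx=1 pred=T actual=T -> ctr[1]=3
Ev 4: PC=1 idx=1 pred=T actual=T -> ctr[1]=3
Ev 5: PC=1 idx=1 pred=T actual=N -> ctr[1]=2
Ev 6: PC=3 idx=1 pred=T actual=N -> ctr[1]=1
Ev 7: PC=3 idx=1 pred=N actual=N -> ctr[1]=0
Ev 8: PC=1 idx=1 pred=N actual=N -> ctr[1]=0
Ev 9: PC=1 idx=1 pred=N actual=T -> ctr[1]=1
Ev 10: PC=1 idx=1 pred=N actual=T -> ctr[1]=2

Answer: N T T T T T N N N N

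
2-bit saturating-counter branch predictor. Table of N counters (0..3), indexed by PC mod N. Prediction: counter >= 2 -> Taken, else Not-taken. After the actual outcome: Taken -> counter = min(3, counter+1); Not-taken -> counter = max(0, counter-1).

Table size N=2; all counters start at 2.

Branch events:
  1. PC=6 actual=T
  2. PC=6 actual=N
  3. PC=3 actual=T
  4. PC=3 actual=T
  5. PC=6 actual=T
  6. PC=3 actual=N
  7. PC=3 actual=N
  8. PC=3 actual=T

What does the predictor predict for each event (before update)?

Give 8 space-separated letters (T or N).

Ev 1: PC=6 idx=0 pred=T actual=T -> ctr[0]=3
Ev 2: PC=6 idx=0 pred=T actual=N -> ctr[0]=2
Ev 3: PC=3 idx=1 pred=T actual=T -> ctr[1]=3
Ev 4: PC=3 idx=1 pred=T actual=T -> ctr[1]=3
Ev 5: PC=6 idx=0 pred=T actual=T -> ctr[0]=3
Ev 6: PC=3 idx=1 pred=T actual=N -> ctr[1]=2
Ev 7: PC=3 idx=1 pred=T actual=N -> ctr[1]=1
Ev 8: PC=3 idx=1 pred=N actual=T -> ctr[1]=2

Answer: T T T T T T T N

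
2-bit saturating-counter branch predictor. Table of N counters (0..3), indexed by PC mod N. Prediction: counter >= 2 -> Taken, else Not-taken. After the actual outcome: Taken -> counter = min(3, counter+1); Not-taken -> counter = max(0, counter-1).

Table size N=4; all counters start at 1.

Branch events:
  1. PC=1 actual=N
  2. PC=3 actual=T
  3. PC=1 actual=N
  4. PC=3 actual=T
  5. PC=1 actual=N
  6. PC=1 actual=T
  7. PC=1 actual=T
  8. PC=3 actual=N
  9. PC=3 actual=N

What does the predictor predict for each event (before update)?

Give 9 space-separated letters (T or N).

Ev 1: PC=1 idx=1 pred=N actual=N -> ctr[1]=0
Ev 2: PC=3 idx=3 pred=N actual=T -> ctr[3]=2
Ev 3: PC=1 idx=1 pred=N actual=N -> ctr[1]=0
Ev 4: PC=3 idx=3 pred=T actual=T -> ctr[3]=3
Ev 5: PC=1 idx=1 pred=N actual=N -> ctr[1]=0
Ev 6: PC=1 idx=1 pred=N actual=T -> ctr[1]=1
Ev 7: PC=1 idx=1 pred=N actual=T -> ctr[1]=2
Ev 8: PC=3 idx=3 pred=T actual=N -> ctr[3]=2
Ev 9: PC=3 idx=3 pred=T actual=N -> ctr[3]=1

Answer: N N N T N N N T T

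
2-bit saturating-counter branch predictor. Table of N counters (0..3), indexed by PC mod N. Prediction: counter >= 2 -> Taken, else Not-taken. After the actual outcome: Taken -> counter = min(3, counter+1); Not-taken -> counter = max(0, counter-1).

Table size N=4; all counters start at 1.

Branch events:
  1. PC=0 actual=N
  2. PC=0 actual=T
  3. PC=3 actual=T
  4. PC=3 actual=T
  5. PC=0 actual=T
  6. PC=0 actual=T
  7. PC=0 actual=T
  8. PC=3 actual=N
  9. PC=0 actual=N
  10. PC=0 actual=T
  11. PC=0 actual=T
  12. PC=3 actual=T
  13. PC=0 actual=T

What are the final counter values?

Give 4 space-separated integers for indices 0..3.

Answer: 3 1 1 3

Derivation:
Ev 1: PC=0 idx=0 pred=N actual=N -> ctr[0]=0
Ev 2: PC=0 idx=0 pred=N actual=T -> ctr[0]=1
Ev 3: PC=3 idx=3 pred=N actual=T -> ctr[3]=2
Ev 4: PC=3 idx=3 pred=T actual=T -> ctr[3]=3
Ev 5: PC=0 idx=0 pred=N actual=T -> ctr[0]=2
Ev 6: PC=0 idx=0 pred=T actual=T -> ctr[0]=3
Ev 7: PC=0 idx=0 pred=T actual=T -> ctr[0]=3
Ev 8: PC=3 idx=3 pred=T actual=N -> ctr[3]=2
Ev 9: PC=0 idx=0 pred=T actual=N -> ctr[0]=2
Ev 10: PC=0 idx=0 pred=T actual=T -> ctr[0]=3
Ev 11: PC=0 idx=0 pred=T actual=T -> ctr[0]=3
Ev 12: PC=3 idx=3 pred=T actual=T -> ctr[3]=3
Ev 13: PC=0 idx=0 pred=T actual=T -> ctr[0]=3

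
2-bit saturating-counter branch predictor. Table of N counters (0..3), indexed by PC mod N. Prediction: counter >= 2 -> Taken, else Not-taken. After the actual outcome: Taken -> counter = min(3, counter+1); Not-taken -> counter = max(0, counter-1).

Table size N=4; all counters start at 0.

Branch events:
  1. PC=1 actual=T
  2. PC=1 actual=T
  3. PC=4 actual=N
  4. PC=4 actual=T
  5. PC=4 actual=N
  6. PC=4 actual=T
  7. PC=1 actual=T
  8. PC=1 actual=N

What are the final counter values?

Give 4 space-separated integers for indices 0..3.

Ev 1: PC=1 idx=1 pred=N actual=T -> ctr[1]=1
Ev 2: PC=1 idx=1 pred=N actual=T -> ctr[1]=2
Ev 3: PC=4 idx=0 pred=N actual=N -> ctr[0]=0
Ev 4: PC=4 idx=0 pred=N actual=T -> ctr[0]=1
Ev 5: PC=4 idx=0 pred=N actual=N -> ctr[0]=0
Ev 6: PC=4 idx=0 pred=N actual=T -> ctr[0]=1
Ev 7: PC=1 idx=1 pred=T actual=T -> ctr[1]=3
Ev 8: PC=1 idx=1 pred=T actual=N -> ctr[1]=2

Answer: 1 2 0 0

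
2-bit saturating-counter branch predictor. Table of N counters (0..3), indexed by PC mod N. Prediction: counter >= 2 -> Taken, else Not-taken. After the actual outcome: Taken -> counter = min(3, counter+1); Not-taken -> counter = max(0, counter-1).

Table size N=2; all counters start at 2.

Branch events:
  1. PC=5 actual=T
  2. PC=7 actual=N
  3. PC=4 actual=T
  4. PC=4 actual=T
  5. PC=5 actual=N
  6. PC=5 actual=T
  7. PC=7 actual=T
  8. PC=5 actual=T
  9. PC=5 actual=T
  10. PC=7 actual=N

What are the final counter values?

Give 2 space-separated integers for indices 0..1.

Answer: 3 2

Derivation:
Ev 1: PC=5 idx=1 pred=T actual=T -> ctr[1]=3
Ev 2: PC=7 idx=1 pred=T actual=N -> ctr[1]=2
Ev 3: PC=4 idx=0 pred=T actual=T -> ctr[0]=3
Ev 4: PC=4 idx=0 pred=T actual=T -> ctr[0]=3
Ev 5: PC=5 idx=1 pred=T actual=N -> ctr[1]=1
Ev 6: PC=5 idx=1 pred=N actual=T -> ctr[1]=2
Ev 7: PC=7 idx=1 pred=T actual=T -> ctr[1]=3
Ev 8: PC=5 idx=1 pred=T actual=T -> ctr[1]=3
Ev 9: PC=5 idx=1 pred=T actual=T -> ctr[1]=3
Ev 10: PC=7 idx=1 pred=T actual=N -> ctr[1]=2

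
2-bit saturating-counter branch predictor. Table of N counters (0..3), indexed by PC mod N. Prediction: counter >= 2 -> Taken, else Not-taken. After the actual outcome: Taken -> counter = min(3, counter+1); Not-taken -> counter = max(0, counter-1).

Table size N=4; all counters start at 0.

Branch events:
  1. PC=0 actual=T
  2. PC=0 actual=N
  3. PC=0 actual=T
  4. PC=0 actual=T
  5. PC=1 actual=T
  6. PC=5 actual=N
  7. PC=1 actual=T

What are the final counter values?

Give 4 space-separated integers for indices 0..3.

Answer: 2 1 0 0

Derivation:
Ev 1: PC=0 idx=0 pred=N actual=T -> ctr[0]=1
Ev 2: PC=0 idx=0 pred=N actual=N -> ctr[0]=0
Ev 3: PC=0 idx=0 pred=N actual=T -> ctr[0]=1
Ev 4: PC=0 idx=0 pred=N actual=T -> ctr[0]=2
Ev 5: PC=1 idx=1 pred=N actual=T -> ctr[1]=1
Ev 6: PC=5 idx=1 pred=N actual=N -> ctr[1]=0
Ev 7: PC=1 idx=1 pred=N actual=T -> ctr[1]=1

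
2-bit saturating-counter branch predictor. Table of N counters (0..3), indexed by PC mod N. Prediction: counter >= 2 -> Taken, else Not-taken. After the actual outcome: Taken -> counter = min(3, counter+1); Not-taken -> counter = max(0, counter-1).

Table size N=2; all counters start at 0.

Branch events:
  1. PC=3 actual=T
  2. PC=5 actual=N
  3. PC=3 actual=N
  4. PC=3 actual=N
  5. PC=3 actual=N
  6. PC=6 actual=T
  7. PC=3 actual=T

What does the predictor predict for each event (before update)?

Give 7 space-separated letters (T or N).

Ev 1: PC=3 idx=1 pred=N actual=T -> ctr[1]=1
Ev 2: PC=5 idx=1 pred=N actual=N -> ctr[1]=0
Ev 3: PC=3 idx=1 pred=N actual=N -> ctr[1]=0
Ev 4: PC=3 idx=1 pred=N actual=N -> ctr[1]=0
Ev 5: PC=3 idx=1 pred=N actual=N -> ctr[1]=0
Ev 6: PC=6 idx=0 pred=N actual=T -> ctr[0]=1
Ev 7: PC=3 idx=1 pred=N actual=T -> ctr[1]=1

Answer: N N N N N N N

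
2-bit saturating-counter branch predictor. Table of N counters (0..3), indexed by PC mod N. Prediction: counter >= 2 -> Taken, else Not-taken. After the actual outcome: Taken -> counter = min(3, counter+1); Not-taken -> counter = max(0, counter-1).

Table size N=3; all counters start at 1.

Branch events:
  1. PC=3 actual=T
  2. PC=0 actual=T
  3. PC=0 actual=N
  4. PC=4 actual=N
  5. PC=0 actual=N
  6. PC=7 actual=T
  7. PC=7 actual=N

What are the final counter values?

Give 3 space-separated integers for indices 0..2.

Ev 1: PC=3 idx=0 pred=N actual=T -> ctr[0]=2
Ev 2: PC=0 idx=0 pred=T actual=T -> ctr[0]=3
Ev 3: PC=0 idx=0 pred=T actual=N -> ctr[0]=2
Ev 4: PC=4 idx=1 pred=N actual=N -> ctr[1]=0
Ev 5: PC=0 idx=0 pred=T actual=N -> ctr[0]=1
Ev 6: PC=7 idx=1 pred=N actual=T -> ctr[1]=1
Ev 7: PC=7 idx=1 pred=N actual=N -> ctr[1]=0

Answer: 1 0 1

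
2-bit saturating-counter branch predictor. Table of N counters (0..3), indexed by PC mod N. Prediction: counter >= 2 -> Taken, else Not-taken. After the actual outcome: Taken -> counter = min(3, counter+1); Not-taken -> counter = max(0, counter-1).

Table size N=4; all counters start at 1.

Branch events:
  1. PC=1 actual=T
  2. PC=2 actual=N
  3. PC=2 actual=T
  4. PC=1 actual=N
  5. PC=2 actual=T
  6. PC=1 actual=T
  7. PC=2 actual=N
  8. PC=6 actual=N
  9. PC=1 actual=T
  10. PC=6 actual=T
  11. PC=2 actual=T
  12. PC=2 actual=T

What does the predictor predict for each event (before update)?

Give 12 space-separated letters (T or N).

Answer: N N N T N N T N T N N T

Derivation:
Ev 1: PC=1 idx=1 pred=N actual=T -> ctr[1]=2
Ev 2: PC=2 idx=2 pred=N actual=N -> ctr[2]=0
Ev 3: PC=2 idx=2 pred=N actual=T -> ctr[2]=1
Ev 4: PC=1 idx=1 pred=T actual=N -> ctr[1]=1
Ev 5: PC=2 idx=2 pred=N actual=T -> ctr[2]=2
Ev 6: PC=1 idx=1 pred=N actual=T -> ctr[1]=2
Ev 7: PC=2 idx=2 pred=T actual=N -> ctr[2]=1
Ev 8: PC=6 idx=2 pred=N actual=N -> ctr[2]=0
Ev 9: PC=1 idx=1 pred=T actual=T -> ctr[1]=3
Ev 10: PC=6 idx=2 pred=N actual=T -> ctr[2]=1
Ev 11: PC=2 idx=2 pred=N actual=T -> ctr[2]=2
Ev 12: PC=2 idx=2 pred=T actual=T -> ctr[2]=3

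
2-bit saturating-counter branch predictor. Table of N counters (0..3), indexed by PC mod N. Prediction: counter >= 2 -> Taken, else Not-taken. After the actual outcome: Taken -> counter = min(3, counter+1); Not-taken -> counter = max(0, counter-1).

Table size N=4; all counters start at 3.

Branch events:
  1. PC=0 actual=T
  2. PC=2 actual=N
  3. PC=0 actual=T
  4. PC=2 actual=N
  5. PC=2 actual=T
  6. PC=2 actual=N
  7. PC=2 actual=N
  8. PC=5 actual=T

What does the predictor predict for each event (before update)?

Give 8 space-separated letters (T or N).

Ev 1: PC=0 idx=0 pred=T actual=T -> ctr[0]=3
Ev 2: PC=2 idx=2 pred=T actual=N -> ctr[2]=2
Ev 3: PC=0 idx=0 pred=T actual=T -> ctr[0]=3
Ev 4: PC=2 idx=2 pred=T actual=N -> ctr[2]=1
Ev 5: PC=2 idx=2 pred=N actual=T -> ctr[2]=2
Ev 6: PC=2 idx=2 pred=T actual=N -> ctr[2]=1
Ev 7: PC=2 idx=2 pred=N actual=N -> ctr[2]=0
Ev 8: PC=5 idx=1 pred=T actual=T -> ctr[1]=3

Answer: T T T T N T N T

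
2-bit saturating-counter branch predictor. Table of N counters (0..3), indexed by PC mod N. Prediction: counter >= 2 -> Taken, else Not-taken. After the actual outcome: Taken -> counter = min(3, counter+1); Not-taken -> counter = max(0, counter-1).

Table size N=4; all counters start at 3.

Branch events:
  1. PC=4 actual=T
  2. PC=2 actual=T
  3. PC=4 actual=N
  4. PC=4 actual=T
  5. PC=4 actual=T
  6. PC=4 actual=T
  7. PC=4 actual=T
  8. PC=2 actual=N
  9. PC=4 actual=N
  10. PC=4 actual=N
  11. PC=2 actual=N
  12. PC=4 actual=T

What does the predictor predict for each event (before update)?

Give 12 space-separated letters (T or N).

Answer: T T T T T T T T T T T N

Derivation:
Ev 1: PC=4 idx=0 pred=T actual=T -> ctr[0]=3
Ev 2: PC=2 idx=2 pred=T actual=T -> ctr[2]=3
Ev 3: PC=4 idx=0 pred=T actual=N -> ctr[0]=2
Ev 4: PC=4 idx=0 pred=T actual=T -> ctr[0]=3
Ev 5: PC=4 idx=0 pred=T actual=T -> ctr[0]=3
Ev 6: PC=4 idx=0 pred=T actual=T -> ctr[0]=3
Ev 7: PC=4 idx=0 pred=T actual=T -> ctr[0]=3
Ev 8: PC=2 idx=2 pred=T actual=N -> ctr[2]=2
Ev 9: PC=4 idx=0 pred=T actual=N -> ctr[0]=2
Ev 10: PC=4 idx=0 pred=T actual=N -> ctr[0]=1
Ev 11: PC=2 idx=2 pred=T actual=N -> ctr[2]=1
Ev 12: PC=4 idx=0 pred=N actual=T -> ctr[0]=2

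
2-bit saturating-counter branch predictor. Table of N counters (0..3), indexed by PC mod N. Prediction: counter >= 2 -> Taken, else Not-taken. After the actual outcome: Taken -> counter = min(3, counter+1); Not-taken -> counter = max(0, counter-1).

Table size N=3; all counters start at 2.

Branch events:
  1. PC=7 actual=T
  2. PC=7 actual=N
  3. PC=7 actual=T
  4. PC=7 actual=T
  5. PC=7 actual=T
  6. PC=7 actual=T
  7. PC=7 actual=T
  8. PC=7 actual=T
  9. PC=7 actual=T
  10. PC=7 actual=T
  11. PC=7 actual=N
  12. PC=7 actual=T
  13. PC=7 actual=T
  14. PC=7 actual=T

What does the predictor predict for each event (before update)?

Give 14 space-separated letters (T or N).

Answer: T T T T T T T T T T T T T T

Derivation:
Ev 1: PC=7 idx=1 pred=T actual=T -> ctr[1]=3
Ev 2: PC=7 idx=1 pred=T actual=N -> ctr[1]=2
Ev 3: PC=7 idx=1 pred=T actual=T -> ctr[1]=3
Ev 4: PC=7 idx=1 pred=T actual=T -> ctr[1]=3
Ev 5: PC=7 idx=1 pred=T actual=T -> ctr[1]=3
Ev 6: PC=7 idx=1 pred=T actual=T -> ctr[1]=3
Ev 7: PC=7 idx=1 pred=T actual=T -> ctr[1]=3
Ev 8: PC=7 idx=1 pred=T actual=T -> ctr[1]=3
Ev 9: PC=7 idx=1 pred=T actual=T -> ctr[1]=3
Ev 10: PC=7 idx=1 pred=T actual=T -> ctr[1]=3
Ev 11: PC=7 idx=1 pred=T actual=N -> ctr[1]=2
Ev 12: PC=7 idx=1 pred=T actual=T -> ctr[1]=3
Ev 13: PC=7 idx=1 pred=T actual=T -> ctr[1]=3
Ev 14: PC=7 idx=1 pred=T actual=T -> ctr[1]=3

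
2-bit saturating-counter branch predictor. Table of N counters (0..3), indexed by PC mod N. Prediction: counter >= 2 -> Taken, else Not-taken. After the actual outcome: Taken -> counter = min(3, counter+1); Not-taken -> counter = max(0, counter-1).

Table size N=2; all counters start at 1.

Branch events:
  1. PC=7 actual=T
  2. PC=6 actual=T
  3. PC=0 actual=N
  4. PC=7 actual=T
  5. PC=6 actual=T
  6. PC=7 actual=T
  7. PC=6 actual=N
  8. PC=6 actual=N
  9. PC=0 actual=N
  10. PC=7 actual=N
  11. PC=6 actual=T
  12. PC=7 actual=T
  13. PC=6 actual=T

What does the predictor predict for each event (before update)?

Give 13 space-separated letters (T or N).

Answer: N N T T N T T N N T N T N

Derivation:
Ev 1: PC=7 idx=1 pred=N actual=T -> ctr[1]=2
Ev 2: PC=6 idx=0 pred=N actual=T -> ctr[0]=2
Ev 3: PC=0 idx=0 pred=T actual=N -> ctr[0]=1
Ev 4: PC=7 idx=1 pred=T actual=T -> ctr[1]=3
Ev 5: PC=6 idx=0 pred=N actual=T -> ctr[0]=2
Ev 6: PC=7 idx=1 pred=T actual=T -> ctr[1]=3
Ev 7: PC=6 idx=0 pred=T actual=N -> ctr[0]=1
Ev 8: PC=6 idx=0 pred=N actual=N -> ctr[0]=0
Ev 9: PC=0 idx=0 pred=N actual=N -> ctr[0]=0
Ev 10: PC=7 idx=1 pred=T actual=N -> ctr[1]=2
Ev 11: PC=6 idx=0 pred=N actual=T -> ctr[0]=1
Ev 12: PC=7 idx=1 pred=T actual=T -> ctr[1]=3
Ev 13: PC=6 idx=0 pred=N actual=T -> ctr[0]=2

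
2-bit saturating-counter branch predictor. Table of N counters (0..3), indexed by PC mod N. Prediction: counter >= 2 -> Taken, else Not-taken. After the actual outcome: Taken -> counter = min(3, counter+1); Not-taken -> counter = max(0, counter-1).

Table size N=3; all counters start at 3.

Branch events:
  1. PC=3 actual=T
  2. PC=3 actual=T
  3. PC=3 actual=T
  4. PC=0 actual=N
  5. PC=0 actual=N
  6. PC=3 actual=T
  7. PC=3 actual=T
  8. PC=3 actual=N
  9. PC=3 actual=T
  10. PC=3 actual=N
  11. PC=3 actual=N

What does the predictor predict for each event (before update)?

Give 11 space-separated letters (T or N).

Ev 1: PC=3 idx=0 pred=T actual=T -> ctr[0]=3
Ev 2: PC=3 idx=0 pred=T actual=T -> ctr[0]=3
Ev 3: PC=3 idx=0 pred=T actual=T -> ctr[0]=3
Ev 4: PC=0 idx=0 pred=T actual=N -> ctr[0]=2
Ev 5: PC=0 idx=0 pred=T actual=N -> ctr[0]=1
Ev 6: PC=3 idx=0 pred=N actual=T -> ctr[0]=2
Ev 7: PC=3 idx=0 pred=T actual=T -> ctr[0]=3
Ev 8: PC=3 idx=0 pred=T actual=N -> ctr[0]=2
Ev 9: PC=3 idx=0 pred=T actual=T -> ctr[0]=3
Ev 10: PC=3 idx=0 pred=T actual=N -> ctr[0]=2
Ev 11: PC=3 idx=0 pred=T actual=N -> ctr[0]=1

Answer: T T T T T N T T T T T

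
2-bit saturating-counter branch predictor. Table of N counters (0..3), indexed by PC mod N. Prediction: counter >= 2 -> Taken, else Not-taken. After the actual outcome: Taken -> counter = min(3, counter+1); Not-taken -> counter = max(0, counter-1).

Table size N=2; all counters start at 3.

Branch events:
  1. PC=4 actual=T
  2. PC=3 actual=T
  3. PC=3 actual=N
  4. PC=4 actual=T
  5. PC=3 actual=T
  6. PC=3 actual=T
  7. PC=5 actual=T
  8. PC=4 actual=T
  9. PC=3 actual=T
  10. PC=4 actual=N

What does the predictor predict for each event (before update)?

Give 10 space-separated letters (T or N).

Ev 1: PC=4 idx=0 pred=T actual=T -> ctr[0]=3
Ev 2: PC=3 idx=1 pred=T actual=T -> ctr[1]=3
Ev 3: PC=3 idx=1 pred=T actual=N -> ctr[1]=2
Ev 4: PC=4 idx=0 pred=T actual=T -> ctr[0]=3
Ev 5: PC=3 idx=1 pred=T actual=T -> ctr[1]=3
Ev 6: PC=3 idx=1 pred=T actual=T -> ctr[1]=3
Ev 7: PC=5 idx=1 pred=T actual=T -> ctr[1]=3
Ev 8: PC=4 idx=0 pred=T actual=T -> ctr[0]=3
Ev 9: PC=3 idx=1 pred=T actual=T -> ctr[1]=3
Ev 10: PC=4 idx=0 pred=T actual=N -> ctr[0]=2

Answer: T T T T T T T T T T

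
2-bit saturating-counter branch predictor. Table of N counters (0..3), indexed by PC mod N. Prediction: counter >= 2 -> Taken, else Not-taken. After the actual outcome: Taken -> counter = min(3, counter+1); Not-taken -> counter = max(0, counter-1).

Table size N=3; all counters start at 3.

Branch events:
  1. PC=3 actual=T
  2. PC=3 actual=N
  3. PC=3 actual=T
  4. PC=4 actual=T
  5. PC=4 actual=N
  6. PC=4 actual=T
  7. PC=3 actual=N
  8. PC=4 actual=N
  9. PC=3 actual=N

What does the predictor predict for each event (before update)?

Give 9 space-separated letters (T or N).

Ev 1: PC=3 idx=0 pred=T actual=T -> ctr[0]=3
Ev 2: PC=3 idx=0 pred=T actual=N -> ctr[0]=2
Ev 3: PC=3 idx=0 pred=T actual=T -> ctr[0]=3
Ev 4: PC=4 idx=1 pred=T actual=T -> ctr[1]=3
Ev 5: PC=4 idx=1 pred=T actual=N -> ctr[1]=2
Ev 6: PC=4 idx=1 pred=T actual=T -> ctr[1]=3
Ev 7: PC=3 idx=0 pred=T actual=N -> ctr[0]=2
Ev 8: PC=4 idx=1 pred=T actual=N -> ctr[1]=2
Ev 9: PC=3 idx=0 pred=T actual=N -> ctr[0]=1

Answer: T T T T T T T T T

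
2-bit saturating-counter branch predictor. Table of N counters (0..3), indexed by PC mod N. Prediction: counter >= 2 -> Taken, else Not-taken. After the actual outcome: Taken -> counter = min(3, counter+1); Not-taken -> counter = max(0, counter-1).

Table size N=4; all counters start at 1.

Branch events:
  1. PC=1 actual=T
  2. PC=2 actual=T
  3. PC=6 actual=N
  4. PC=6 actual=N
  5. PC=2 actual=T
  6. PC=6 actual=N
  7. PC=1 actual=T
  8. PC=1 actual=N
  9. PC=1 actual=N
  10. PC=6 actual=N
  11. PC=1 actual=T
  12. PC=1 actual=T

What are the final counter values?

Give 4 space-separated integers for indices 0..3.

Answer: 1 3 0 1

Derivation:
Ev 1: PC=1 idx=1 pred=N actual=T -> ctr[1]=2
Ev 2: PC=2 idx=2 pred=N actual=T -> ctr[2]=2
Ev 3: PC=6 idx=2 pred=T actual=N -> ctr[2]=1
Ev 4: PC=6 idx=2 pred=N actual=N -> ctr[2]=0
Ev 5: PC=2 idx=2 pred=N actual=T -> ctr[2]=1
Ev 6: PC=6 idx=2 pred=N actual=N -> ctr[2]=0
Ev 7: PC=1 idx=1 pred=T actual=T -> ctr[1]=3
Ev 8: PC=1 idx=1 pred=T actual=N -> ctr[1]=2
Ev 9: PC=1 idx=1 pred=T actual=N -> ctr[1]=1
Ev 10: PC=6 idx=2 pred=N actual=N -> ctr[2]=0
Ev 11: PC=1 idx=1 pred=N actual=T -> ctr[1]=2
Ev 12: PC=1 idx=1 pred=T actual=T -> ctr[1]=3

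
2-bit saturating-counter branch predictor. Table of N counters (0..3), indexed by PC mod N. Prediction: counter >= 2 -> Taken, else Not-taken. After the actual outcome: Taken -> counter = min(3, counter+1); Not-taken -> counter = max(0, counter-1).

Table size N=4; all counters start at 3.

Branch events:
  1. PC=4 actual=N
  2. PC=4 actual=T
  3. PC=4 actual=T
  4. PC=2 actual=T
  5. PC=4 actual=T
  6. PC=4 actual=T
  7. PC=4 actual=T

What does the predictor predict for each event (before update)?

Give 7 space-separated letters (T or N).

Answer: T T T T T T T

Derivation:
Ev 1: PC=4 idx=0 pred=T actual=N -> ctr[0]=2
Ev 2: PC=4 idx=0 pred=T actual=T -> ctr[0]=3
Ev 3: PC=4 idx=0 pred=T actual=T -> ctr[0]=3
Ev 4: PC=2 idx=2 pred=T actual=T -> ctr[2]=3
Ev 5: PC=4 idx=0 pred=T actual=T -> ctr[0]=3
Ev 6: PC=4 idx=0 pred=T actual=T -> ctr[0]=3
Ev 7: PC=4 idx=0 pred=T actual=T -> ctr[0]=3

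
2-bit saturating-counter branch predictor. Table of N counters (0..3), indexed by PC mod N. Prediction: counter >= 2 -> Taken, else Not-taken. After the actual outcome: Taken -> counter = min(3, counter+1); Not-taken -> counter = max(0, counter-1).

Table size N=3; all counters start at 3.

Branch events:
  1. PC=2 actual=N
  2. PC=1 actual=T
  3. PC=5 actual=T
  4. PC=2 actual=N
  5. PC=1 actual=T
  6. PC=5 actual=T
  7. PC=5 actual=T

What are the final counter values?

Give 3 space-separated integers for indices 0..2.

Answer: 3 3 3

Derivation:
Ev 1: PC=2 idx=2 pred=T actual=N -> ctr[2]=2
Ev 2: PC=1 idx=1 pred=T actual=T -> ctr[1]=3
Ev 3: PC=5 idx=2 pred=T actual=T -> ctr[2]=3
Ev 4: PC=2 idx=2 pred=T actual=N -> ctr[2]=2
Ev 5: PC=1 idx=1 pred=T actual=T -> ctr[1]=3
Ev 6: PC=5 idx=2 pred=T actual=T -> ctr[2]=3
Ev 7: PC=5 idx=2 pred=T actual=T -> ctr[2]=3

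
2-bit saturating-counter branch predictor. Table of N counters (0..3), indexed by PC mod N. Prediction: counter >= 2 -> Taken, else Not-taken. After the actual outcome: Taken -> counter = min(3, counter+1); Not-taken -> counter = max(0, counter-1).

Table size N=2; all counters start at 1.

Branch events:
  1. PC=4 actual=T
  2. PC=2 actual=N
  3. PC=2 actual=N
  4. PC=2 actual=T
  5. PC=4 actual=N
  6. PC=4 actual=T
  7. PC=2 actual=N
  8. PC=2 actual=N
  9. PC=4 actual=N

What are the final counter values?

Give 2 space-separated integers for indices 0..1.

Answer: 0 1

Derivation:
Ev 1: PC=4 idx=0 pred=N actual=T -> ctr[0]=2
Ev 2: PC=2 idx=0 pred=T actual=N -> ctr[0]=1
Ev 3: PC=2 idx=0 pred=N actual=N -> ctr[0]=0
Ev 4: PC=2 idx=0 pred=N actual=T -> ctr[0]=1
Ev 5: PC=4 idx=0 pred=N actual=N -> ctr[0]=0
Ev 6: PC=4 idx=0 pred=N actual=T -> ctr[0]=1
Ev 7: PC=2 idx=0 pred=N actual=N -> ctr[0]=0
Ev 8: PC=2 idx=0 pred=N actual=N -> ctr[0]=0
Ev 9: PC=4 idx=0 pred=N actual=N -> ctr[0]=0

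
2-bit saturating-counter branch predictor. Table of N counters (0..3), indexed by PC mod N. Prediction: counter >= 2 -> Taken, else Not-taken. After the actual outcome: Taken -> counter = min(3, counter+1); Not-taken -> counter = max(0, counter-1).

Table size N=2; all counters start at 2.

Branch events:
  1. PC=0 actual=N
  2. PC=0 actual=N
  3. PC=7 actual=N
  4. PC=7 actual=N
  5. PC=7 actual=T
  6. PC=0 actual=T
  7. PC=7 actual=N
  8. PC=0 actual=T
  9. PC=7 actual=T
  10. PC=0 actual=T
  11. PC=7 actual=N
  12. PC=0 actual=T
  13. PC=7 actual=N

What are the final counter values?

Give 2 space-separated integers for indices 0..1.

Ev 1: PC=0 idx=0 pred=T actual=N -> ctr[0]=1
Ev 2: PC=0 idx=0 pred=N actual=N -> ctr[0]=0
Ev 3: PC=7 idx=1 pred=T actual=N -> ctr[1]=1
Ev 4: PC=7 idx=1 pred=N actual=N -> ctr[1]=0
Ev 5: PC=7 idx=1 pred=N actual=T -> ctr[1]=1
Ev 6: PC=0 idx=0 pred=N actual=T -> ctr[0]=1
Ev 7: PC=7 idx=1 pred=N actual=N -> ctr[1]=0
Ev 8: PC=0 idx=0 pred=N actual=T -> ctr[0]=2
Ev 9: PC=7 idx=1 pred=N actual=T -> ctr[1]=1
Ev 10: PC=0 idx=0 pred=T actual=T -> ctr[0]=3
Ev 11: PC=7 idx=1 pred=N actual=N -> ctr[1]=0
Ev 12: PC=0 idx=0 pred=T actual=T -> ctr[0]=3
Ev 13: PC=7 idx=1 pred=N actual=N -> ctr[1]=0

Answer: 3 0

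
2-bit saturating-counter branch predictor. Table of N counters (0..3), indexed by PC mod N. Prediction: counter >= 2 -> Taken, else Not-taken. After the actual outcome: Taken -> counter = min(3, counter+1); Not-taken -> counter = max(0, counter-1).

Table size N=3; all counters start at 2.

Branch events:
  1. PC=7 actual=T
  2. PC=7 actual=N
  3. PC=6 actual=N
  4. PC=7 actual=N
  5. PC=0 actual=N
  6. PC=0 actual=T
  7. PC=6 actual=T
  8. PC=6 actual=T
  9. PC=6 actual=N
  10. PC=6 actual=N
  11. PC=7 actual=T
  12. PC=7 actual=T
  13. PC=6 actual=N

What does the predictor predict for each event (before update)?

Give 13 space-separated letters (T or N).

Ev 1: PC=7 idx=1 pred=T actual=T -> ctr[1]=3
Ev 2: PC=7 idx=1 pred=T actual=N -> ctr[1]=2
Ev 3: PC=6 idx=0 pred=T actual=N -> ctr[0]=1
Ev 4: PC=7 idx=1 pred=T actual=N -> ctr[1]=1
Ev 5: PC=0 idx=0 pred=N actual=N -> ctr[0]=0
Ev 6: PC=0 idx=0 pred=N actual=T -> ctr[0]=1
Ev 7: PC=6 idx=0 pred=N actual=T -> ctr[0]=2
Ev 8: PC=6 idx=0 pred=T actual=T -> ctr[0]=3
Ev 9: PC=6 idx=0 pred=T actual=N -> ctr[0]=2
Ev 10: PC=6 idx=0 pred=T actual=N -> ctr[0]=1
Ev 11: PC=7 idx=1 pred=N actual=T -> ctr[1]=2
Ev 12: PC=7 idx=1 pred=T actual=T -> ctr[1]=3
Ev 13: PC=6 idx=0 pred=N actual=N -> ctr[0]=0

Answer: T T T T N N N T T T N T N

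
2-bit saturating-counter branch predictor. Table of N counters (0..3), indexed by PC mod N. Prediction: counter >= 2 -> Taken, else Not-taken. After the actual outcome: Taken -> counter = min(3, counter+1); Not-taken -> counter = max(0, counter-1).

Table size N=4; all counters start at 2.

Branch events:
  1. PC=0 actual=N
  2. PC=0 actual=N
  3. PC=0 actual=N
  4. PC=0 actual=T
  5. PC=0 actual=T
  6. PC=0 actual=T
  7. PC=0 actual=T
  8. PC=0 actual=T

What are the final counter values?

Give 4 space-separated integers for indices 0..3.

Ev 1: PC=0 idx=0 pred=T actual=N -> ctr[0]=1
Ev 2: PC=0 idx=0 pred=N actual=N -> ctr[0]=0
Ev 3: PC=0 idx=0 pred=N actual=N -> ctr[0]=0
Ev 4: PC=0 idx=0 pred=N actual=T -> ctr[0]=1
Ev 5: PC=0 idx=0 pred=N actual=T -> ctr[0]=2
Ev 6: PC=0 idx=0 pred=T actual=T -> ctr[0]=3
Ev 7: PC=0 idx=0 pred=T actual=T -> ctr[0]=3
Ev 8: PC=0 idx=0 pred=T actual=T -> ctr[0]=3

Answer: 3 2 2 2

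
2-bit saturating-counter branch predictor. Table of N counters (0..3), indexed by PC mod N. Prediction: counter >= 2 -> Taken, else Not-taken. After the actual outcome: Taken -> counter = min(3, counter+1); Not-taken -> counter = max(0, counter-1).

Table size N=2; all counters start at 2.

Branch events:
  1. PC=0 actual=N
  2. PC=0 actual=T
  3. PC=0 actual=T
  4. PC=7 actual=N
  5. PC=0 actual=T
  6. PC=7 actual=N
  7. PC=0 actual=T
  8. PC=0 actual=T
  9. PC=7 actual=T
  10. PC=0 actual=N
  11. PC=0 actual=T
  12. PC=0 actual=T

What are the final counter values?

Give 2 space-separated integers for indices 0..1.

Answer: 3 1

Derivation:
Ev 1: PC=0 idx=0 pred=T actual=N -> ctr[0]=1
Ev 2: PC=0 idx=0 pred=N actual=T -> ctr[0]=2
Ev 3: PC=0 idx=0 pred=T actual=T -> ctr[0]=3
Ev 4: PC=7 idx=1 pred=T actual=N -> ctr[1]=1
Ev 5: PC=0 idx=0 pred=T actual=T -> ctr[0]=3
Ev 6: PC=7 idx=1 pred=N actual=N -> ctr[1]=0
Ev 7: PC=0 idx=0 pred=T actual=T -> ctr[0]=3
Ev 8: PC=0 idx=0 pred=T actual=T -> ctr[0]=3
Ev 9: PC=7 idx=1 pred=N actual=T -> ctr[1]=1
Ev 10: PC=0 idx=0 pred=T actual=N -> ctr[0]=2
Ev 11: PC=0 idx=0 pred=T actual=T -> ctr[0]=3
Ev 12: PC=0 idx=0 pred=T actual=T -> ctr[0]=3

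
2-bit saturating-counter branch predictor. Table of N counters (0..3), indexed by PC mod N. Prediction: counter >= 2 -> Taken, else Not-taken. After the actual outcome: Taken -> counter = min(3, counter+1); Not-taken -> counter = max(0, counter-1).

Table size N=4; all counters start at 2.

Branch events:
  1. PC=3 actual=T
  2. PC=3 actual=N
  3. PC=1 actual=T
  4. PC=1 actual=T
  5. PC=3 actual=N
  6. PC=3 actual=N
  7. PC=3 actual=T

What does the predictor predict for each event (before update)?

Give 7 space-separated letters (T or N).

Answer: T T T T T N N

Derivation:
Ev 1: PC=3 idx=3 pred=T actual=T -> ctr[3]=3
Ev 2: PC=3 idx=3 pred=T actual=N -> ctr[3]=2
Ev 3: PC=1 idx=1 pred=T actual=T -> ctr[1]=3
Ev 4: PC=1 idx=1 pred=T actual=T -> ctr[1]=3
Ev 5: PC=3 idx=3 pred=T actual=N -> ctr[3]=1
Ev 6: PC=3 idx=3 pred=N actual=N -> ctr[3]=0
Ev 7: PC=3 idx=3 pred=N actual=T -> ctr[3]=1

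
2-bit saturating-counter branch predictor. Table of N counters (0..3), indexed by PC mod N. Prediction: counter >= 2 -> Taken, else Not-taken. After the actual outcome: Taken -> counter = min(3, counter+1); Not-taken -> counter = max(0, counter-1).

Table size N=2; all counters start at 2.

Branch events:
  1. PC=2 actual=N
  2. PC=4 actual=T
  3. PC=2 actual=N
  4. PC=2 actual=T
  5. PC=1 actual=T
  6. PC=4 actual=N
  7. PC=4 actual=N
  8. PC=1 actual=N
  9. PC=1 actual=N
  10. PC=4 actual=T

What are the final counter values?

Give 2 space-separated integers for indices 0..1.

Answer: 1 1

Derivation:
Ev 1: PC=2 idx=0 pred=T actual=N -> ctr[0]=1
Ev 2: PC=4 idx=0 pred=N actual=T -> ctr[0]=2
Ev 3: PC=2 idx=0 pred=T actual=N -> ctr[0]=1
Ev 4: PC=2 idx=0 pred=N actual=T -> ctr[0]=2
Ev 5: PC=1 idx=1 pred=T actual=T -> ctr[1]=3
Ev 6: PC=4 idx=0 pred=T actual=N -> ctr[0]=1
Ev 7: PC=4 idx=0 pred=N actual=N -> ctr[0]=0
Ev 8: PC=1 idx=1 pred=T actual=N -> ctr[1]=2
Ev 9: PC=1 idx=1 pred=T actual=N -> ctr[1]=1
Ev 10: PC=4 idx=0 pred=N actual=T -> ctr[0]=1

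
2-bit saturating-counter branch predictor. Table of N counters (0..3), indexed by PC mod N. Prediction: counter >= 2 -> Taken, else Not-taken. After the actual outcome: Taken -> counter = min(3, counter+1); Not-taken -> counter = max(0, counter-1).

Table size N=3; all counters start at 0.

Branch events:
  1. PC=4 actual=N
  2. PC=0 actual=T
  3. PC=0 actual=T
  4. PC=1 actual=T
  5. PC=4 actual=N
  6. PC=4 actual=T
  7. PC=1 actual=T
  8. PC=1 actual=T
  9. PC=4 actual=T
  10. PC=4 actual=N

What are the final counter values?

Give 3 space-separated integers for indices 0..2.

Ev 1: PC=4 idx=1 pred=N actual=N -> ctr[1]=0
Ev 2: PC=0 idx=0 pred=N actual=T -> ctr[0]=1
Ev 3: PC=0 idx=0 pred=N actual=T -> ctr[0]=2
Ev 4: PC=1 idx=1 pred=N actual=T -> ctr[1]=1
Ev 5: PC=4 idx=1 pred=N actual=N -> ctr[1]=0
Ev 6: PC=4 idx=1 pred=N actual=T -> ctr[1]=1
Ev 7: PC=1 idx=1 pred=N actual=T -> ctr[1]=2
Ev 8: PC=1 idx=1 pred=T actual=T -> ctr[1]=3
Ev 9: PC=4 idx=1 pred=T actual=T -> ctr[1]=3
Ev 10: PC=4 idx=1 pred=T actual=N -> ctr[1]=2

Answer: 2 2 0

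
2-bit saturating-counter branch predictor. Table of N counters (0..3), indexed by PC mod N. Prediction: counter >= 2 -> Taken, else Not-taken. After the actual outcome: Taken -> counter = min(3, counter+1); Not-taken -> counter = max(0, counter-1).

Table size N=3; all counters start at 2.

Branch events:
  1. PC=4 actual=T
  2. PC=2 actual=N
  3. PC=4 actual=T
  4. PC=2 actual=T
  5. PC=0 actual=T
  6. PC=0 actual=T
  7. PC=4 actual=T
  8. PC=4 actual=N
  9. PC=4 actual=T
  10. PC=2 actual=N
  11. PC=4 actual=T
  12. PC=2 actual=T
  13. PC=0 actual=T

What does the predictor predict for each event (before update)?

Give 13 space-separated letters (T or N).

Ev 1: PC=4 idx=1 pred=T actual=T -> ctr[1]=3
Ev 2: PC=2 idx=2 pred=T actual=N -> ctr[2]=1
Ev 3: PC=4 idx=1 pred=T actual=T -> ctr[1]=3
Ev 4: PC=2 idx=2 pred=N actual=T -> ctr[2]=2
Ev 5: PC=0 idx=0 pred=T actual=T -> ctr[0]=3
Ev 6: PC=0 idx=0 pred=T actual=T -> ctr[0]=3
Ev 7: PC=4 idx=1 pred=T actual=T -> ctr[1]=3
Ev 8: PC=4 idx=1 pred=T actual=N -> ctr[1]=2
Ev 9: PC=4 idx=1 pred=T actual=T -> ctr[1]=3
Ev 10: PC=2 idx=2 pred=T actual=N -> ctr[2]=1
Ev 11: PC=4 idx=1 pred=T actual=T -> ctr[1]=3
Ev 12: PC=2 idx=2 pred=N actual=T -> ctr[2]=2
Ev 13: PC=0 idx=0 pred=T actual=T -> ctr[0]=3

Answer: T T T N T T T T T T T N T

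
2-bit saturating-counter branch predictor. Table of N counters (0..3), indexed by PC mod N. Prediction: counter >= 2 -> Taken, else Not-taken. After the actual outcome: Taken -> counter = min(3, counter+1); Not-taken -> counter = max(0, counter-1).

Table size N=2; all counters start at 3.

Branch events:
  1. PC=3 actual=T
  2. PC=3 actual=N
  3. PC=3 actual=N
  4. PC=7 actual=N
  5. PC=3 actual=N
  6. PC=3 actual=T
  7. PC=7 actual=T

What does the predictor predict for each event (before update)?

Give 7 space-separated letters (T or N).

Answer: T T T N N N N

Derivation:
Ev 1: PC=3 idx=1 pred=T actual=T -> ctr[1]=3
Ev 2: PC=3 idx=1 pred=T actual=N -> ctr[1]=2
Ev 3: PC=3 idx=1 pred=T actual=N -> ctr[1]=1
Ev 4: PC=7 idx=1 pred=N actual=N -> ctr[1]=0
Ev 5: PC=3 idx=1 pred=N actual=N -> ctr[1]=0
Ev 6: PC=3 idx=1 pred=N actual=T -> ctr[1]=1
Ev 7: PC=7 idx=1 pred=N actual=T -> ctr[1]=2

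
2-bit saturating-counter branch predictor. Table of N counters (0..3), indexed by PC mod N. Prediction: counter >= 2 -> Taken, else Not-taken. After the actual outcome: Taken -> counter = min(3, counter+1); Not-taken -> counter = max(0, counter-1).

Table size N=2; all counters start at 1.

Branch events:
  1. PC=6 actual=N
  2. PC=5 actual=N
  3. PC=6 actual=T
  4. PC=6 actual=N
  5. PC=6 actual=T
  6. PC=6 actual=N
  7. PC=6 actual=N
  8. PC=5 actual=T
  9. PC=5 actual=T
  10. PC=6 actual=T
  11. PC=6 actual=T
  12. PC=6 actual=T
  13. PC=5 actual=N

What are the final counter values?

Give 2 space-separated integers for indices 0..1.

Ev 1: PC=6 idx=0 pred=N actual=N -> ctr[0]=0
Ev 2: PC=5 idx=1 pred=N actual=N -> ctr[1]=0
Ev 3: PC=6 idx=0 pred=N actual=T -> ctr[0]=1
Ev 4: PC=6 idx=0 pred=N actual=N -> ctr[0]=0
Ev 5: PC=6 idx=0 pred=N actual=T -> ctr[0]=1
Ev 6: PC=6 idx=0 pred=N actual=N -> ctr[0]=0
Ev 7: PC=6 idx=0 pred=N actual=N -> ctr[0]=0
Ev 8: PC=5 idx=1 pred=N actual=T -> ctr[1]=1
Ev 9: PC=5 idx=1 pred=N actual=T -> ctr[1]=2
Ev 10: PC=6 idx=0 pred=N actual=T -> ctr[0]=1
Ev 11: PC=6 idx=0 pred=N actual=T -> ctr[0]=2
Ev 12: PC=6 idx=0 pred=T actual=T -> ctr[0]=3
Ev 13: PC=5 idx=1 pred=T actual=N -> ctr[1]=1

Answer: 3 1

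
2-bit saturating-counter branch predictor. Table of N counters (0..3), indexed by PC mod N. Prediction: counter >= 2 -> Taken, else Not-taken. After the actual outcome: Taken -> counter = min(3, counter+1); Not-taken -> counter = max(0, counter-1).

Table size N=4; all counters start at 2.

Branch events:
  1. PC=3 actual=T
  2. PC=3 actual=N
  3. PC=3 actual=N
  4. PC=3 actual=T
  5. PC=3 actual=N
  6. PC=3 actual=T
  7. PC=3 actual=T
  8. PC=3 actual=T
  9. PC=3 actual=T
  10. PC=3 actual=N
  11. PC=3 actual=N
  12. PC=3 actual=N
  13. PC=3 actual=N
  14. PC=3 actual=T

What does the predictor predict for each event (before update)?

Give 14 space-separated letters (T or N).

Answer: T T T N T N T T T T T N N N

Derivation:
Ev 1: PC=3 idx=3 pred=T actual=T -> ctr[3]=3
Ev 2: PC=3 idx=3 pred=T actual=N -> ctr[3]=2
Ev 3: PC=3 idx=3 pred=T actual=N -> ctr[3]=1
Ev 4: PC=3 idx=3 pred=N actual=T -> ctr[3]=2
Ev 5: PC=3 idx=3 pred=T actual=N -> ctr[3]=1
Ev 6: PC=3 idx=3 pred=N actual=T -> ctr[3]=2
Ev 7: PC=3 idx=3 pred=T actual=T -> ctr[3]=3
Ev 8: PC=3 idx=3 pred=T actual=T -> ctr[3]=3
Ev 9: PC=3 idx=3 pred=T actual=T -> ctr[3]=3
Ev 10: PC=3 idx=3 pred=T actual=N -> ctr[3]=2
Ev 11: PC=3 idx=3 pred=T actual=N -> ctr[3]=1
Ev 12: PC=3 idx=3 pred=N actual=N -> ctr[3]=0
Ev 13: PC=3 idx=3 pred=N actual=N -> ctr[3]=0
Ev 14: PC=3 idx=3 pred=N actual=T -> ctr[3]=1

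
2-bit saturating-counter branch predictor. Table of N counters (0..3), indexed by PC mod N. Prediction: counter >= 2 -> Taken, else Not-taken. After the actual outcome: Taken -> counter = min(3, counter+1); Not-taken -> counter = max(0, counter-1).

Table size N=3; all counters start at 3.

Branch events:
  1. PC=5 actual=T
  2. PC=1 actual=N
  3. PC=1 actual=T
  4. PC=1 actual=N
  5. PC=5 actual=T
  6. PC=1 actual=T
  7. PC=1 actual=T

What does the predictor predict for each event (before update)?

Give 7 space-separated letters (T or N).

Ev 1: PC=5 idx=2 pred=T actual=T -> ctr[2]=3
Ev 2: PC=1 idx=1 pred=T actual=N -> ctr[1]=2
Ev 3: PC=1 idx=1 pred=T actual=T -> ctr[1]=3
Ev 4: PC=1 idx=1 pred=T actual=N -> ctr[1]=2
Ev 5: PC=5 idx=2 pred=T actual=T -> ctr[2]=3
Ev 6: PC=1 idx=1 pred=T actual=T -> ctr[1]=3
Ev 7: PC=1 idx=1 pred=T actual=T -> ctr[1]=3

Answer: T T T T T T T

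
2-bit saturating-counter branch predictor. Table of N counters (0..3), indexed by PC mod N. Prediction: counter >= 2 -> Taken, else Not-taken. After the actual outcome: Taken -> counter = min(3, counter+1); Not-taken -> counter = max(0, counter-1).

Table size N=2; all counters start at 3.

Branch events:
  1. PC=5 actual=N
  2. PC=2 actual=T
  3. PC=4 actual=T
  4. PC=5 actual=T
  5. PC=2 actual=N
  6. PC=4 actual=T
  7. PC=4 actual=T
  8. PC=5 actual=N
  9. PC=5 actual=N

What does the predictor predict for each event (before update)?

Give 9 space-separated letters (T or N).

Ev 1: PC=5 idx=1 pred=T actual=N -> ctr[1]=2
Ev 2: PC=2 idx=0 pred=T actual=T -> ctr[0]=3
Ev 3: PC=4 idx=0 pred=T actual=T -> ctr[0]=3
Ev 4: PC=5 idx=1 pred=T actual=T -> ctr[1]=3
Ev 5: PC=2 idx=0 pred=T actual=N -> ctr[0]=2
Ev 6: PC=4 idx=0 pred=T actual=T -> ctr[0]=3
Ev 7: PC=4 idx=0 pred=T actual=T -> ctr[0]=3
Ev 8: PC=5 idx=1 pred=T actual=N -> ctr[1]=2
Ev 9: PC=5 idx=1 pred=T actual=N -> ctr[1]=1

Answer: T T T T T T T T T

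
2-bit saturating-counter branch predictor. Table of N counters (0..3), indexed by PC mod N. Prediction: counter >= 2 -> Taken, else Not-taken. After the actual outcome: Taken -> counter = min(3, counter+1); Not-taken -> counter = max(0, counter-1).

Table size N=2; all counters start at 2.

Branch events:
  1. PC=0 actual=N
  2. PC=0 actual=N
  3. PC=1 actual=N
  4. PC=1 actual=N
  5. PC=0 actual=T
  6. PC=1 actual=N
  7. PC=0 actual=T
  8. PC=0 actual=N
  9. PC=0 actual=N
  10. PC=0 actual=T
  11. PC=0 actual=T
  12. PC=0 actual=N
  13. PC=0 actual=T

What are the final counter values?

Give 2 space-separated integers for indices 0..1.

Ev 1: PC=0 idx=0 pred=T actual=N -> ctr[0]=1
Ev 2: PC=0 idx=0 pred=N actual=N -> ctr[0]=0
Ev 3: PC=1 idx=1 pred=T actual=N -> ctr[1]=1
Ev 4: PC=1 idx=1 pred=N actual=N -> ctr[1]=0
Ev 5: PC=0 idx=0 pred=N actual=T -> ctr[0]=1
Ev 6: PC=1 idx=1 pred=N actual=N -> ctr[1]=0
Ev 7: PC=0 idx=0 pred=N actual=T -> ctr[0]=2
Ev 8: PC=0 idx=0 pred=T actual=N -> ctr[0]=1
Ev 9: PC=0 idx=0 pred=N actual=N -> ctr[0]=0
Ev 10: PC=0 idx=0 pred=N actual=T -> ctr[0]=1
Ev 11: PC=0 idx=0 pred=N actual=T -> ctr[0]=2
Ev 12: PC=0 idx=0 pred=T actual=N -> ctr[0]=1
Ev 13: PC=0 idx=0 pred=N actual=T -> ctr[0]=2

Answer: 2 0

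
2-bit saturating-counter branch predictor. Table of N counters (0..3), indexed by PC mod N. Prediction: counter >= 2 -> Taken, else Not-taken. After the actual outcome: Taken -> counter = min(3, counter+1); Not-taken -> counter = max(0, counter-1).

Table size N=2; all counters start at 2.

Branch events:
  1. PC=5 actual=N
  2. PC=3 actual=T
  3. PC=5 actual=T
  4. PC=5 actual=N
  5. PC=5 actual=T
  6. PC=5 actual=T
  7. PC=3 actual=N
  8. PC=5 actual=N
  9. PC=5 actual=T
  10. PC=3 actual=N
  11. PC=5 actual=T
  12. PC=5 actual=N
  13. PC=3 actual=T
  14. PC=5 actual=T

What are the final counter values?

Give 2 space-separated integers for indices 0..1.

Ev 1: PC=5 idx=1 pred=T actual=N -> ctr[1]=1
Ev 2: PC=3 idx=1 pred=N actual=T -> ctr[1]=2
Ev 3: PC=5 idx=1 pred=T actual=T -> ctr[1]=3
Ev 4: PC=5 idx=1 pred=T actual=N -> ctr[1]=2
Ev 5: PC=5 idx=1 pred=T actual=T -> ctr[1]=3
Ev 6: PC=5 idx=1 pred=T actual=T -> ctr[1]=3
Ev 7: PC=3 idx=1 pred=T actual=N -> ctr[1]=2
Ev 8: PC=5 idx=1 pred=T actual=N -> ctr[1]=1
Ev 9: PC=5 idx=1 pred=N actual=T -> ctr[1]=2
Ev 10: PC=3 idx=1 pred=T actual=N -> ctr[1]=1
Ev 11: PC=5 idx=1 pred=N actual=T -> ctr[1]=2
Ev 12: PC=5 idx=1 pred=T actual=N -> ctr[1]=1
Ev 13: PC=3 idx=1 pred=N actual=T -> ctr[1]=2
Ev 14: PC=5 idx=1 pred=T actual=T -> ctr[1]=3

Answer: 2 3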